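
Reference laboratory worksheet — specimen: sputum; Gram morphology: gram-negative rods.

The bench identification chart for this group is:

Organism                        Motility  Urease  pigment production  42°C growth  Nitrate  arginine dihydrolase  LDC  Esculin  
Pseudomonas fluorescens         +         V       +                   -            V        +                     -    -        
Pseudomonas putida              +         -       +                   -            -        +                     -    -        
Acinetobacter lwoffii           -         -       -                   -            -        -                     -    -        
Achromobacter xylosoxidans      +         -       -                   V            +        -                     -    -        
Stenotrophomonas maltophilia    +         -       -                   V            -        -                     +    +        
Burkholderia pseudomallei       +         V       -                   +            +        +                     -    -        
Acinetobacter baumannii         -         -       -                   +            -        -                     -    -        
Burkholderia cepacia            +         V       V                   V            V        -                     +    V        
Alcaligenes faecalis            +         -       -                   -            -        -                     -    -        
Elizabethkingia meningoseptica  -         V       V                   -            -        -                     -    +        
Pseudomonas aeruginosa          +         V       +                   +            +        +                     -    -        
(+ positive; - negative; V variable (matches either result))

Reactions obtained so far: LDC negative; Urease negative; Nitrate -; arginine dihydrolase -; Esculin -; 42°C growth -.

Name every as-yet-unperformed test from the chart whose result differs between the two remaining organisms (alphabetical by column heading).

Motility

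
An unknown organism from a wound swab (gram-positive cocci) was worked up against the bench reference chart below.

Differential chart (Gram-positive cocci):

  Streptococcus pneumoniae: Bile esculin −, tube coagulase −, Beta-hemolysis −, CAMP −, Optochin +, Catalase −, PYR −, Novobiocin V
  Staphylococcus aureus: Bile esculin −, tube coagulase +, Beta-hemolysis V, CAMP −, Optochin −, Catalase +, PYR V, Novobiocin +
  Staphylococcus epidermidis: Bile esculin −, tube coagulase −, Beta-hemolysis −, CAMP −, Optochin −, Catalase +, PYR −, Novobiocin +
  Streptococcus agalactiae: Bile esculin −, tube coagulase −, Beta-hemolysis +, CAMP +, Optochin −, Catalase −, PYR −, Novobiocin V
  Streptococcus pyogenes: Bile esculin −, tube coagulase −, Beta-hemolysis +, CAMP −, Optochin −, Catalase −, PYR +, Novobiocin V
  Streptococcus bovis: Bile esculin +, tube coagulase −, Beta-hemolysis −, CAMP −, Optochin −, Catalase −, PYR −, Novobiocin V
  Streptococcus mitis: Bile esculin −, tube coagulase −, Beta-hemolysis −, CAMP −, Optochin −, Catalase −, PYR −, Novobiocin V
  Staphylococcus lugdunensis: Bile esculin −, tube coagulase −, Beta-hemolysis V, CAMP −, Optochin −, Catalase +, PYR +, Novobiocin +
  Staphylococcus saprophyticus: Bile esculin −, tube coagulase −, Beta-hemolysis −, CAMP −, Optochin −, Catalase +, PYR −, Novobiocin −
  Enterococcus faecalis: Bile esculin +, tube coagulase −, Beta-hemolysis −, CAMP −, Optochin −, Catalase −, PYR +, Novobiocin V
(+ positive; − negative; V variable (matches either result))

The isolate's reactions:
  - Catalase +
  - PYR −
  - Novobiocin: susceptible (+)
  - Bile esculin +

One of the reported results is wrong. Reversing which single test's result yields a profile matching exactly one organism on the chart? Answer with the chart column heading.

Catalase

As reported, no row in the chart matches all 4 reactions.
Reversing PYR → still no organism matches.
Reversing Novobiocin → still no organism matches.
Reversing Catalase (to −) → unique match: Streptococcus bovis.
Reversing Bile esculin → 2 organisms match (not unique).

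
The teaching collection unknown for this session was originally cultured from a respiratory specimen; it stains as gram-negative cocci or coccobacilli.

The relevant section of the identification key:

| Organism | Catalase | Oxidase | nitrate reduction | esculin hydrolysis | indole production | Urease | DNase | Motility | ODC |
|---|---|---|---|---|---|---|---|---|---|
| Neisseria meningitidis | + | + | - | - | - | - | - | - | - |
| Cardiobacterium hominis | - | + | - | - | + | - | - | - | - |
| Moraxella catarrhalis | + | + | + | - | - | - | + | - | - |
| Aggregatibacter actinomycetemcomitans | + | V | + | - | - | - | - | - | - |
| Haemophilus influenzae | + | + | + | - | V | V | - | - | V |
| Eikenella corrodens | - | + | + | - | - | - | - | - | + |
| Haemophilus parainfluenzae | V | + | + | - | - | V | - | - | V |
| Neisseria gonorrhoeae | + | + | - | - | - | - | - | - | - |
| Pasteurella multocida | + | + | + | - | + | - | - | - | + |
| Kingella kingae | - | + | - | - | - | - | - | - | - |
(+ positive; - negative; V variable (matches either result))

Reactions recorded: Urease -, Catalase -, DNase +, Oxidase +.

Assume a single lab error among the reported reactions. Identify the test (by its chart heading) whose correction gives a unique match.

As reported, no row in the chart matches all 4 reactions.
Reversing Oxidase → still no organism matches.
Reversing DNase → 4 organisms match (not unique).
Reversing Catalase (to +) → unique match: Moraxella catarrhalis.
Reversing Urease → still no organism matches.

Catalase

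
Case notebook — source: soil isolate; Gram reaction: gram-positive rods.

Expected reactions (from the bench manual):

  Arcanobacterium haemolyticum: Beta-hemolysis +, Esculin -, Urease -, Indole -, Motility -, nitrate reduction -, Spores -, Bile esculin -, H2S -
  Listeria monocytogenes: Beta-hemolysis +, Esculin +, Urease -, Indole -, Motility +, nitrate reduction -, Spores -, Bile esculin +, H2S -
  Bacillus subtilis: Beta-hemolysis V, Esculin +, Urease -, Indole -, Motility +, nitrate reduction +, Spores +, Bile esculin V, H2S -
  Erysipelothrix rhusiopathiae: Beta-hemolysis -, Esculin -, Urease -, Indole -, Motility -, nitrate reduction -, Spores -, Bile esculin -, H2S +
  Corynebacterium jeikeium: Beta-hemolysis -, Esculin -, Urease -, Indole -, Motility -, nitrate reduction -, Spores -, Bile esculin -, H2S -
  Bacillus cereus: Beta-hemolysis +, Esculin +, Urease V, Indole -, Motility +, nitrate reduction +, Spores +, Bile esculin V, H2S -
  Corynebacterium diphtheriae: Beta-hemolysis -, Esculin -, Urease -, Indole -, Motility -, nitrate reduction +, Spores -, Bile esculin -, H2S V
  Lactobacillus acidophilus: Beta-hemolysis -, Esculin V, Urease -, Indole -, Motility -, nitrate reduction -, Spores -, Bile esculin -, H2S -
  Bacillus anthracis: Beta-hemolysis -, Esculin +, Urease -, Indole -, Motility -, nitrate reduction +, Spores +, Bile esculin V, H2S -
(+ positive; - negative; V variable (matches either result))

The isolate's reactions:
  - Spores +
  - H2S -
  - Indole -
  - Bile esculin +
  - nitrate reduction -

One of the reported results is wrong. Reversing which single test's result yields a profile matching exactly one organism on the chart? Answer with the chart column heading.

Spores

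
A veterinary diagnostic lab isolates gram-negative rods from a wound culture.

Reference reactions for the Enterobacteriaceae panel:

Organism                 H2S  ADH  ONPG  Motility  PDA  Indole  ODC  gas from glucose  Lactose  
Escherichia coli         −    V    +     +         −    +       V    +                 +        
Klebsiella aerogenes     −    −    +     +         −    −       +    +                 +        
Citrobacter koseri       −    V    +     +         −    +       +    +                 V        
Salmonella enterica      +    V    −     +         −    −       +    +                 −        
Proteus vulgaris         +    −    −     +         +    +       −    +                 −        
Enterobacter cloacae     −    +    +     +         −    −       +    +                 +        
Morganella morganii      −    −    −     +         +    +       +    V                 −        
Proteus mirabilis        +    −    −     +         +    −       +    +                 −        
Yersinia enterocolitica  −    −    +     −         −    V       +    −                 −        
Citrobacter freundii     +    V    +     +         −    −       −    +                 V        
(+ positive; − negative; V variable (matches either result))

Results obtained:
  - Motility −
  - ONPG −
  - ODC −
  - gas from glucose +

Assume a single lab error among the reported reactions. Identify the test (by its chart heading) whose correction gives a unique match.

As reported, no row in the chart matches all 4 reactions.
Reversing ONPG → still no organism matches.
Reversing ODC → still no organism matches.
Reversing gas from glucose → still no organism matches.
Reversing Motility (to +) → unique match: Proteus vulgaris.

Motility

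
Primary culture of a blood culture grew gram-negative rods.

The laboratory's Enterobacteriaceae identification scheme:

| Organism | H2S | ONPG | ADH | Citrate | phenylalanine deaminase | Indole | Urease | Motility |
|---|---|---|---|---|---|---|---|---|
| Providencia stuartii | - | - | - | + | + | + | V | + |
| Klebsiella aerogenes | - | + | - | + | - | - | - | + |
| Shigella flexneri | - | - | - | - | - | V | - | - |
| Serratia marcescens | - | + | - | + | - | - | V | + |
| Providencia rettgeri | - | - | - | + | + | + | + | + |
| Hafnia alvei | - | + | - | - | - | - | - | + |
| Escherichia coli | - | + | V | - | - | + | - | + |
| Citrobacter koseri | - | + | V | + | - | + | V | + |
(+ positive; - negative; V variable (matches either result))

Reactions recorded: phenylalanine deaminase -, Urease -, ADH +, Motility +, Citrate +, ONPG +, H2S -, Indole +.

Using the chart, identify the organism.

Motility +: excludes Shigella flexneri — 7 left.
Urease -: excludes Providencia rettgeri — 6 left.
ONPG +: excludes Providencia stuartii — 5 left.
ADH +: excludes Klebsiella aerogenes, Serratia marcescens, Hafnia alvei — 2 left.
Citrate +: excludes Escherichia coli — 1 left.
Indole +: the one remaining candidate is consistent.
phenylalanine deaminase -: the one remaining candidate is consistent.
H2S -: the one remaining candidate is consistent.

Citrobacter koseri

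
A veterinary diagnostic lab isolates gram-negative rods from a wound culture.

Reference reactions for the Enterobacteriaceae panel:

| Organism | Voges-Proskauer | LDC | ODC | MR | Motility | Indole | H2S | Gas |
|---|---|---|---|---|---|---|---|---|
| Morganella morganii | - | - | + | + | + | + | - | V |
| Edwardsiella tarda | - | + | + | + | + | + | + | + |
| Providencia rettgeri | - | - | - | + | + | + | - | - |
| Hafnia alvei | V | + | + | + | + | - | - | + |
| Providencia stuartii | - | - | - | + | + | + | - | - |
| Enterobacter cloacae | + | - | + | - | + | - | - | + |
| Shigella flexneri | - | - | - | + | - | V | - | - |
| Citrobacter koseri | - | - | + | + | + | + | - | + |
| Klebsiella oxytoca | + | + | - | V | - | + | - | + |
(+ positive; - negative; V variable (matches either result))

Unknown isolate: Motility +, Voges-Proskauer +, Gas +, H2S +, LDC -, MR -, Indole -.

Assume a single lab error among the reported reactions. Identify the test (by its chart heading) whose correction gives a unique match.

As reported, no row in the chart matches all 7 reactions.
Reversing LDC → still no organism matches.
Reversing Motility → still no organism matches.
Reversing Indole → still no organism matches.
Reversing Gas → still no organism matches.
Reversing Voges-Proskauer → still no organism matches.
Reversing MR → still no organism matches.
Reversing H2S (to -) → unique match: Enterobacter cloacae.

H2S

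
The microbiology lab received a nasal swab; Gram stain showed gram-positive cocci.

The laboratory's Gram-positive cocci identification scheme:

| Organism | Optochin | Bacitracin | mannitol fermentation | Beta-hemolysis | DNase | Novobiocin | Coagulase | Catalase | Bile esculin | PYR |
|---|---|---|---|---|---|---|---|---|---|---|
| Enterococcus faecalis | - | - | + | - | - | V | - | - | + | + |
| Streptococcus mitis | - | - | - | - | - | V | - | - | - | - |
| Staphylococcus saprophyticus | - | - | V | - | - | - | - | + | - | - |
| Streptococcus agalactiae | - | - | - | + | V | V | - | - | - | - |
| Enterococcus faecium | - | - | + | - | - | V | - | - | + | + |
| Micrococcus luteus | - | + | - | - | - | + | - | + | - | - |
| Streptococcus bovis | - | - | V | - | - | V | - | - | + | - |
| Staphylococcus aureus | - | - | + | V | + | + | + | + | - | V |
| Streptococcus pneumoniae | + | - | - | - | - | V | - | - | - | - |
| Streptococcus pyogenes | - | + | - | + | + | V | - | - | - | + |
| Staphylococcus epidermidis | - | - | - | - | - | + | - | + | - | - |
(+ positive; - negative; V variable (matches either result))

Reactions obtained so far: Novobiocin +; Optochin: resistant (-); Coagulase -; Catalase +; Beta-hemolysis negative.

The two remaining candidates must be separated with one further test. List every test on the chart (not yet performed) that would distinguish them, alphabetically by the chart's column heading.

Bacitracin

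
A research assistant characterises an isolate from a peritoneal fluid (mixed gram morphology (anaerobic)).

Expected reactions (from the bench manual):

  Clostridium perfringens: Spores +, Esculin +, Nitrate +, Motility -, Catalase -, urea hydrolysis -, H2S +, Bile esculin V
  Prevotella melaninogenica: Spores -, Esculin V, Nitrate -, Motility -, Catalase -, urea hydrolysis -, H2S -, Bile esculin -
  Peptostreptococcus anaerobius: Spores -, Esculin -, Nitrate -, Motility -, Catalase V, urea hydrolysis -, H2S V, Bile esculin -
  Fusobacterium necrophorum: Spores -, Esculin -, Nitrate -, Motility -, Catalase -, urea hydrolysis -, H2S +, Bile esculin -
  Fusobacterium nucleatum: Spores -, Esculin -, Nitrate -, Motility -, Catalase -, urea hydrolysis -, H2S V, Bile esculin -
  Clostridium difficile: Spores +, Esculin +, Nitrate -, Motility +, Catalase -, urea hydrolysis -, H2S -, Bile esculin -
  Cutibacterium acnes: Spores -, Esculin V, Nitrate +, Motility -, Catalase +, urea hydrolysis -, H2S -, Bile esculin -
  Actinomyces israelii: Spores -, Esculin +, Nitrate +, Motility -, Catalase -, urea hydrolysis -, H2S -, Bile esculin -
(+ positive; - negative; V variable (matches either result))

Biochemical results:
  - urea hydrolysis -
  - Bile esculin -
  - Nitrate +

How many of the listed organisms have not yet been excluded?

Bile esculin -: all 8 remaining candidates are consistent.
Nitrate +: excludes 5 organisms — 3 left.
urea hydrolysis -: all 3 remaining candidates are consistent.
Still consistent: Actinomyces israelii, Clostridium perfringens, Cutibacterium acnes.

3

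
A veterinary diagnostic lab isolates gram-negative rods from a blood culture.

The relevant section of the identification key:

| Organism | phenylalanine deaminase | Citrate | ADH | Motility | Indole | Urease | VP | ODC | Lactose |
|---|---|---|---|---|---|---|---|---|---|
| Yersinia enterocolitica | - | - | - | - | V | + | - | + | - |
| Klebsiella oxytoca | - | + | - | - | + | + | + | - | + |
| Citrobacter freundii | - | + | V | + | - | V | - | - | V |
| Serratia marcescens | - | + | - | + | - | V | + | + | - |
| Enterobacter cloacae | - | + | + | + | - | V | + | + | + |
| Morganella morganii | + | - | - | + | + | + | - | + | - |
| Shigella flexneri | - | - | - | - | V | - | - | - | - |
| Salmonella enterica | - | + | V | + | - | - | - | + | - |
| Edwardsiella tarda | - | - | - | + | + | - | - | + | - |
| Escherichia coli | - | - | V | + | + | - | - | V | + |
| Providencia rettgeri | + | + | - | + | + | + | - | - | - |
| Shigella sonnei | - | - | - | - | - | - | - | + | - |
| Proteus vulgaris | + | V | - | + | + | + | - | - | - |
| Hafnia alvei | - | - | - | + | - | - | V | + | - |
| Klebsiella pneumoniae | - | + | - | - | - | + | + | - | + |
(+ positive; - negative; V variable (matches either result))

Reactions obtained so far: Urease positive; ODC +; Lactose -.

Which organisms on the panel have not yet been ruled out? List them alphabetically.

Urease +: excludes 6 organisms — 9 left.
ODC +: excludes 5 organisms — 4 left.
Lactose -: excludes Enterobacter cloacae — 3 left.

Morganella morganii, Serratia marcescens, Yersinia enterocolitica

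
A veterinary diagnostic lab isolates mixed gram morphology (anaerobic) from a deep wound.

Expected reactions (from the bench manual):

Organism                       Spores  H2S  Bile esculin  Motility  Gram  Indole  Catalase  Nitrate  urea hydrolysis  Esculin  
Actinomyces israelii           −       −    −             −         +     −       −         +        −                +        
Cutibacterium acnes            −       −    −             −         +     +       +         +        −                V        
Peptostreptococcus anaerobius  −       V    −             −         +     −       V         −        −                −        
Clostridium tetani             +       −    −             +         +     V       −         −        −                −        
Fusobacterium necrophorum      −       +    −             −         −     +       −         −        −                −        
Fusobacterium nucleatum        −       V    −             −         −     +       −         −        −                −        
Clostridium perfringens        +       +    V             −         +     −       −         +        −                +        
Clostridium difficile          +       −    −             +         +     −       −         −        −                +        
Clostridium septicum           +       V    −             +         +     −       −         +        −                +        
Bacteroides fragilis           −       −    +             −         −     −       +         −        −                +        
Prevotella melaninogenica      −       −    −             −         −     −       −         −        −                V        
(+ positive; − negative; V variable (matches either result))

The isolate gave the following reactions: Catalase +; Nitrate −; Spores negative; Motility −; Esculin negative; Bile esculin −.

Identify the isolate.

Peptostreptococcus anaerobius

Esculin −: excludes 5 organisms — 6 left.
Nitrate −: excludes Cutibacterium acnes — 5 left.
Catalase +: excludes Clostridium tetani, Fusobacterium necrophorum, Fusobacterium nucleatum, Prevotella melaninogenica — 1 left.
Bile esculin −: the one remaining candidate is consistent.
Motility −: the one remaining candidate is consistent.
Spores −: the one remaining candidate is consistent.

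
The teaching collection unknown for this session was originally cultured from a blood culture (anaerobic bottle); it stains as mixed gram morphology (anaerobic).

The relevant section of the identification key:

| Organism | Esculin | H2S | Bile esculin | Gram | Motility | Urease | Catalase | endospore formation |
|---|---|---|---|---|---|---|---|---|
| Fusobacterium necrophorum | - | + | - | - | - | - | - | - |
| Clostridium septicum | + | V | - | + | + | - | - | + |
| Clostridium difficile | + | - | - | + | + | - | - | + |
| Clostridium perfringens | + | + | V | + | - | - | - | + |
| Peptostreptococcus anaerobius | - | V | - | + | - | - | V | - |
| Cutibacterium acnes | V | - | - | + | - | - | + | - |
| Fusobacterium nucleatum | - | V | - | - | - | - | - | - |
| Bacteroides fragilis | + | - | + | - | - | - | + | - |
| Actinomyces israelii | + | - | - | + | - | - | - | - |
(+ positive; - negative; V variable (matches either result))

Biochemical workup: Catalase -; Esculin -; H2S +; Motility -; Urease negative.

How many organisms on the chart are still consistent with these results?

3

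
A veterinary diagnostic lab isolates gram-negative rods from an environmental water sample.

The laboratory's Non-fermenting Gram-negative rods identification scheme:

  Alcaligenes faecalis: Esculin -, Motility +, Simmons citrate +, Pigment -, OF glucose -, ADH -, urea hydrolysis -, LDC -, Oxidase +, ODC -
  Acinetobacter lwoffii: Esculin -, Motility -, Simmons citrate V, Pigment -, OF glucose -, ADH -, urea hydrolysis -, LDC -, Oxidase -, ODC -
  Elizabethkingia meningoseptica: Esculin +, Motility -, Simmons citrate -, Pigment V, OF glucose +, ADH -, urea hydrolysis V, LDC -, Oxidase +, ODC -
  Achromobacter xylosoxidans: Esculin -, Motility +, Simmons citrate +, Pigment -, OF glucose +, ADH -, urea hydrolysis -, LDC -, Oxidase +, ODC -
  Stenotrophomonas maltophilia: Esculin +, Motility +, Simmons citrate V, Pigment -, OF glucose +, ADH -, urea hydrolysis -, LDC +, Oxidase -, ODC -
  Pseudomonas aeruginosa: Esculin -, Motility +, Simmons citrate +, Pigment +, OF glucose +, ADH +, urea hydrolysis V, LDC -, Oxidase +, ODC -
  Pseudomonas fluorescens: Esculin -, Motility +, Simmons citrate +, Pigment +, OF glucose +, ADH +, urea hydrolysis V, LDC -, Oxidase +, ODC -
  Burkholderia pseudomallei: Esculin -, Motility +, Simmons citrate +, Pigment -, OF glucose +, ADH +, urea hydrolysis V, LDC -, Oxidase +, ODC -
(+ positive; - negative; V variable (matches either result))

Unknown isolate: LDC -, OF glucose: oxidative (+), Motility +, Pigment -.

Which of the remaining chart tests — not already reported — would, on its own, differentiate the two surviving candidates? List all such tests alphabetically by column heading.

ADH

Motility +: excludes Acinetobacter lwoffii, Elizabethkingia meningoseptica — 6 left.
OF glucose +: excludes Alcaligenes faecalis — 5 left.
LDC -: excludes Stenotrophomonas maltophilia — 4 left.
Pigment -: excludes Pseudomonas aeruginosa, Pseudomonas fluorescens — 2 left.
Two candidates remain: Achromobacter xylosoxidans and Burkholderia pseudomallei.
  Esculin: - vs - — same for both, does not separate.
  Simmons citrate: + vs + — same for both, does not separate.
  ADH: Achromobacter xylosoxidans -, Burkholderia pseudomallei + — discriminates.
  urea hydrolysis: - vs V — variable for at least one, does not separate.
  Oxidase: + vs + — same for both, does not separate.
  ODC: - vs - — same for both, does not separate.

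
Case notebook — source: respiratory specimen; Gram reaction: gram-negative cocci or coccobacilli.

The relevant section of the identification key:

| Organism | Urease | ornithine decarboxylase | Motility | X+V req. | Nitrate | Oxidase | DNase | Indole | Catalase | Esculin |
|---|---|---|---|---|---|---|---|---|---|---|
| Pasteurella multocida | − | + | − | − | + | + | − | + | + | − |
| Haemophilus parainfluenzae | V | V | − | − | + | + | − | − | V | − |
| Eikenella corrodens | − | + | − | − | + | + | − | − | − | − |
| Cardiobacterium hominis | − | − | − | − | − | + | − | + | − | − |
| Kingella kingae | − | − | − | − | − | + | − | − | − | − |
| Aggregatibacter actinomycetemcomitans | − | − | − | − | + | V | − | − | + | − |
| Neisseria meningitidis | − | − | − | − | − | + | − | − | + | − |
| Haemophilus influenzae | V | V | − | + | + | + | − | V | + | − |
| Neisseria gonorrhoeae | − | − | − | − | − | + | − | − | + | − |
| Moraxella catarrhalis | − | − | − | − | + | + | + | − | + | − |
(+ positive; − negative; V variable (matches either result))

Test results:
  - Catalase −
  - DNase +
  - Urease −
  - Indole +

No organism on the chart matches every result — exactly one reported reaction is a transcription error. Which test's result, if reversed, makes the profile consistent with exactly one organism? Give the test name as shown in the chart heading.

DNase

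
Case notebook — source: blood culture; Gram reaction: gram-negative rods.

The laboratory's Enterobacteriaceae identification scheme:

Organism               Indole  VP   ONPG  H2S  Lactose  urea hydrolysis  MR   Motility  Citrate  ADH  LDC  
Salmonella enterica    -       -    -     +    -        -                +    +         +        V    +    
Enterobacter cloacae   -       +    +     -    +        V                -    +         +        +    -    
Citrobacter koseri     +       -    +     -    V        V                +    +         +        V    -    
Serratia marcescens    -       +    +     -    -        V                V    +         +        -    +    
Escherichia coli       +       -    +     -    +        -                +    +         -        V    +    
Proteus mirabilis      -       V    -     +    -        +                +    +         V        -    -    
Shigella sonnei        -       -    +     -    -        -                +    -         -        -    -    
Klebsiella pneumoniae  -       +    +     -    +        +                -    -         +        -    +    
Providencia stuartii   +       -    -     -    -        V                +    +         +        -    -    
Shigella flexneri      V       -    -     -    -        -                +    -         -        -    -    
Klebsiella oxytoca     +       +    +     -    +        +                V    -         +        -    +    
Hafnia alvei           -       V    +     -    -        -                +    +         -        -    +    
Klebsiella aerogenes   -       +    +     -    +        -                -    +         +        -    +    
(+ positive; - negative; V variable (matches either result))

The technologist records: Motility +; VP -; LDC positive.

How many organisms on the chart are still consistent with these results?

Motility +: excludes Shigella sonnei, Klebsiella pneumoniae, Shigella flexneri, Klebsiella oxytoca — 9 left.
VP -: excludes Enterobacter cloacae, Serratia marcescens, Klebsiella aerogenes — 6 left.
LDC +: excludes Citrobacter koseri, Proteus mirabilis, Providencia stuartii — 3 left.
Still consistent: Escherichia coli, Hafnia alvei, Salmonella enterica.

3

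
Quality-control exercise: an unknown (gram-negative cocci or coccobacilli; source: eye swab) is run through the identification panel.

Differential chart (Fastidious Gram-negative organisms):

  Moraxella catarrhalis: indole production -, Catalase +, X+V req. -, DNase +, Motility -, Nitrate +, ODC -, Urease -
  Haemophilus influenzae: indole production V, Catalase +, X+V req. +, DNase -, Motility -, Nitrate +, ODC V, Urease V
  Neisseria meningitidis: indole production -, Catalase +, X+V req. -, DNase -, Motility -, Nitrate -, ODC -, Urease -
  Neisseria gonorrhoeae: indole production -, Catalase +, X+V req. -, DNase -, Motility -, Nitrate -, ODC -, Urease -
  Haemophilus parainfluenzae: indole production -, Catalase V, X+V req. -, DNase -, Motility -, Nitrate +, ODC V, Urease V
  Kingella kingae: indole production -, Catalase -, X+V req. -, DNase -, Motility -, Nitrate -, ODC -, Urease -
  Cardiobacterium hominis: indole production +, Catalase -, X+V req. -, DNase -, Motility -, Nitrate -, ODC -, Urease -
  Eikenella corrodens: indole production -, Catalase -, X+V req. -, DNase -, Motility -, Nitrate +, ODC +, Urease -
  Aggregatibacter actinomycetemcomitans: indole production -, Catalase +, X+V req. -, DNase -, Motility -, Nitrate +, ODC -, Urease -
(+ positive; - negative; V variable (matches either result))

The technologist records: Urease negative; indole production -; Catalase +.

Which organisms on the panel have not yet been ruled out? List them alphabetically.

Aggregatibacter actinomycetemcomitans, Haemophilus influenzae, Haemophilus parainfluenzae, Moraxella catarrhalis, Neisseria gonorrhoeae, Neisseria meningitidis

Catalase +: excludes Kingella kingae, Cardiobacterium hominis, Eikenella corrodens — 6 left.
indole production -: all 6 remaining candidates are consistent.
Urease -: all 6 remaining candidates are consistent.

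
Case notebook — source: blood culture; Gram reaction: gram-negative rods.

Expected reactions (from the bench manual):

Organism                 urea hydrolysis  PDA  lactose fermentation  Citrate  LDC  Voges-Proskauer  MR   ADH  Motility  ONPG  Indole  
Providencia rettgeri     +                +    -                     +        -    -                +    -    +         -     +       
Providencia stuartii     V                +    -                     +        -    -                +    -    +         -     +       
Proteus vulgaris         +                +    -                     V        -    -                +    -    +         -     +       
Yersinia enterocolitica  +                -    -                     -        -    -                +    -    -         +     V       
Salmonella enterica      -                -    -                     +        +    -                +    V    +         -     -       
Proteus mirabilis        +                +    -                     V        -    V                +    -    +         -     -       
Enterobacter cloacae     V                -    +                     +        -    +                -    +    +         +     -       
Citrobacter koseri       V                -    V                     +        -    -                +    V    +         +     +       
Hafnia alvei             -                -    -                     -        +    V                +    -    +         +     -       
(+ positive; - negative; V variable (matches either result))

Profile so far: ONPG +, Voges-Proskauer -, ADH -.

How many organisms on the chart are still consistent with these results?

3

Voges-Proskauer -: excludes Enterobacter cloacae — 8 left.
ADH -: all 8 remaining candidates are consistent.
ONPG +: excludes 5 organisms — 3 left.
Still consistent: Citrobacter koseri, Hafnia alvei, Yersinia enterocolitica.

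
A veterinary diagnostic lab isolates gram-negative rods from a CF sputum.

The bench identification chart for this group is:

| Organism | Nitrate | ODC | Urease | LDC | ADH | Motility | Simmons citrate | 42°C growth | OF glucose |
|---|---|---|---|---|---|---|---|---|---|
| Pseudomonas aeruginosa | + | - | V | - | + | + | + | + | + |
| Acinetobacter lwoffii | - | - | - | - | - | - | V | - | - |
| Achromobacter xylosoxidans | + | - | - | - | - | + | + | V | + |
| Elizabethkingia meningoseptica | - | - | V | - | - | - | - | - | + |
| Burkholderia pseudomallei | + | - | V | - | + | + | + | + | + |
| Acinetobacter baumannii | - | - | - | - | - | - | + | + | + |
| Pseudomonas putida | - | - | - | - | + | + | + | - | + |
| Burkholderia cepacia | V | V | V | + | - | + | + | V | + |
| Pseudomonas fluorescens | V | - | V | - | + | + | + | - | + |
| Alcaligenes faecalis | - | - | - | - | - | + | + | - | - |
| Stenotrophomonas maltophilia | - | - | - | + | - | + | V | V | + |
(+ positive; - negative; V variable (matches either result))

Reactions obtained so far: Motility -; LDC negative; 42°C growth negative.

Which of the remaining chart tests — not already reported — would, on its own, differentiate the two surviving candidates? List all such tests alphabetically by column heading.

42°C growth -: excludes Pseudomonas aeruginosa, Burkholderia pseudomallei, Acinetobacter baumannii — 8 left.
LDC -: excludes Burkholderia cepacia, Stenotrophomonas maltophilia — 6 left.
Motility -: excludes Achromobacter xylosoxidans, Pseudomonas putida, Pseudomonas fluorescens, Alcaligenes faecalis — 2 left.
Two candidates remain: Acinetobacter lwoffii and Elizabethkingia meningoseptica.
  Nitrate: - vs - — same for both, does not separate.
  ODC: - vs - — same for both, does not separate.
  Urease: - vs V — variable for at least one, does not separate.
  ADH: - vs - — same for both, does not separate.
  Simmons citrate: V vs - — variable for at least one, does not separate.
  OF glucose: Acinetobacter lwoffii -, Elizabethkingia meningoseptica + — discriminates.

OF glucose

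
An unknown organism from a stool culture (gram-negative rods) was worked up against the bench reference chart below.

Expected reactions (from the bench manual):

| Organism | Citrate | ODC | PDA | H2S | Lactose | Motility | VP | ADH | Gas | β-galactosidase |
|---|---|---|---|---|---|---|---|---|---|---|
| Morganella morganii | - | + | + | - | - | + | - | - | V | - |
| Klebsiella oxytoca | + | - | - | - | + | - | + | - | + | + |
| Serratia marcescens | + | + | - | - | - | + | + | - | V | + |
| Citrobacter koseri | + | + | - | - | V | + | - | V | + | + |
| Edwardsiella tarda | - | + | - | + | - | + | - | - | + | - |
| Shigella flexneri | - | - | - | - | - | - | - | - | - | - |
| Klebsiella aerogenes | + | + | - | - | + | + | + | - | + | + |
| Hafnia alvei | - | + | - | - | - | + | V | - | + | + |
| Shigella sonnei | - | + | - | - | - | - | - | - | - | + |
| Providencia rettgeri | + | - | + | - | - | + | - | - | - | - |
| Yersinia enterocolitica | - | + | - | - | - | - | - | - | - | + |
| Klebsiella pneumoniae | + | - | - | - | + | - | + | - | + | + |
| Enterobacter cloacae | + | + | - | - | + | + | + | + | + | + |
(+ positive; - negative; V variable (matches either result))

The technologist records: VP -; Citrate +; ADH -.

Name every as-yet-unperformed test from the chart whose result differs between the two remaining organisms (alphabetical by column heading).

Gas, ODC, PDA, β-galactosidase

Citrate +: excludes 6 organisms — 7 left.
VP -: excludes 5 organisms — 2 left.
ADH -: all 2 remaining candidates are consistent.
Two candidates remain: Citrobacter koseri and Providencia rettgeri.
  ODC: Citrobacter koseri +, Providencia rettgeri - — discriminates.
  PDA: Citrobacter koseri -, Providencia rettgeri + — discriminates.
  H2S: - vs - — same for both, does not separate.
  Lactose: V vs - — variable for at least one, does not separate.
  Motility: + vs + — same for both, does not separate.
  Gas: Citrobacter koseri +, Providencia rettgeri - — discriminates.
  β-galactosidase: Citrobacter koseri +, Providencia rettgeri - — discriminates.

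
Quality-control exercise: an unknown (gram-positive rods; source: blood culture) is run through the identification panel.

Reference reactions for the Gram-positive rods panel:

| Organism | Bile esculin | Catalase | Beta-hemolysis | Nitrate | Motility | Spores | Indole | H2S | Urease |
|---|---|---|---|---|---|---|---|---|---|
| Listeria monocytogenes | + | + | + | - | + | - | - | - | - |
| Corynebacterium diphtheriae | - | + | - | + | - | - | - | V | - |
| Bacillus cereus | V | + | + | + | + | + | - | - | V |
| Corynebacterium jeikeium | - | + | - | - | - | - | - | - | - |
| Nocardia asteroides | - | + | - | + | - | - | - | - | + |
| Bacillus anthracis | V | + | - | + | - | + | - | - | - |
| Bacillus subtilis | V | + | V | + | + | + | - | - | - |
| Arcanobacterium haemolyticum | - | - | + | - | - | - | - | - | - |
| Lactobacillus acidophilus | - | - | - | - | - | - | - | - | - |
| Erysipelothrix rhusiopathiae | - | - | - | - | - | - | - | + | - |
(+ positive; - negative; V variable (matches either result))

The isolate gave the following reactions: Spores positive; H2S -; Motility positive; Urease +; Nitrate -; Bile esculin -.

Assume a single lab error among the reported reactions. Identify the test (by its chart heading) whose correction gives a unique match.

As reported, no row in the chart matches all 6 reactions.
Reversing Nitrate (to +) → unique match: Bacillus cereus.
Reversing Bile esculin → still no organism matches.
Reversing Motility → still no organism matches.
Reversing Spores → still no organism matches.
Reversing Urease → still no organism matches.
Reversing H2S → still no organism matches.

Nitrate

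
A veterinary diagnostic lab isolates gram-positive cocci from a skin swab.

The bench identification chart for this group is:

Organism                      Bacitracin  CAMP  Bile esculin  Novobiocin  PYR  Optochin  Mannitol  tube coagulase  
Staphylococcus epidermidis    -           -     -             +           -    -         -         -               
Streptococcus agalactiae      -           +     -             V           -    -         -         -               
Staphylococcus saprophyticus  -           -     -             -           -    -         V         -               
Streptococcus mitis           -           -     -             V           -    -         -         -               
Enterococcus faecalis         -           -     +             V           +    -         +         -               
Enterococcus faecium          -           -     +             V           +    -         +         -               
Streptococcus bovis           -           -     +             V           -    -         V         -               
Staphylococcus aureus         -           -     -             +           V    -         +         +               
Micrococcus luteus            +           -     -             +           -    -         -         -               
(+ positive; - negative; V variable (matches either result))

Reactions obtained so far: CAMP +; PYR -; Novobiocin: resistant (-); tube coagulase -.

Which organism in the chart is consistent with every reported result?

Streptococcus agalactiae

CAMP +: excludes 8 organisms — 1 left.
Novobiocin -: the one remaining candidate is consistent.
PYR -: the one remaining candidate is consistent.
tube coagulase -: the one remaining candidate is consistent.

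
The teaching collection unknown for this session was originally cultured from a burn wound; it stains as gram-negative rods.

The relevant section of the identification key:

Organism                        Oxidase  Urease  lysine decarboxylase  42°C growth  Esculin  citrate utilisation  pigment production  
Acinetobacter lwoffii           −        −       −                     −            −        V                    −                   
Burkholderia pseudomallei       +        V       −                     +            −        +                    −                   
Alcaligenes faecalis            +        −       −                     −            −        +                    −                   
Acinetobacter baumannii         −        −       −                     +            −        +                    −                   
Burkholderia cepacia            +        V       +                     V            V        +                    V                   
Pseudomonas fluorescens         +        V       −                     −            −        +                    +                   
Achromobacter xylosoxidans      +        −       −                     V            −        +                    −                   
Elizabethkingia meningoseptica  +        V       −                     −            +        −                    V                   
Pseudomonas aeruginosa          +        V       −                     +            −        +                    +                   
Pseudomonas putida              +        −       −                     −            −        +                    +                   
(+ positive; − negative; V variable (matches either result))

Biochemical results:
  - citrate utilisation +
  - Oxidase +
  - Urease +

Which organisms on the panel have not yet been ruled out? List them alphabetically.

Urease +: excludes 5 organisms — 5 left.
citrate utilisation +: excludes Elizabethkingia meningoseptica — 4 left.
Oxidase +: all 4 remaining candidates are consistent.

Burkholderia cepacia, Burkholderia pseudomallei, Pseudomonas aeruginosa, Pseudomonas fluorescens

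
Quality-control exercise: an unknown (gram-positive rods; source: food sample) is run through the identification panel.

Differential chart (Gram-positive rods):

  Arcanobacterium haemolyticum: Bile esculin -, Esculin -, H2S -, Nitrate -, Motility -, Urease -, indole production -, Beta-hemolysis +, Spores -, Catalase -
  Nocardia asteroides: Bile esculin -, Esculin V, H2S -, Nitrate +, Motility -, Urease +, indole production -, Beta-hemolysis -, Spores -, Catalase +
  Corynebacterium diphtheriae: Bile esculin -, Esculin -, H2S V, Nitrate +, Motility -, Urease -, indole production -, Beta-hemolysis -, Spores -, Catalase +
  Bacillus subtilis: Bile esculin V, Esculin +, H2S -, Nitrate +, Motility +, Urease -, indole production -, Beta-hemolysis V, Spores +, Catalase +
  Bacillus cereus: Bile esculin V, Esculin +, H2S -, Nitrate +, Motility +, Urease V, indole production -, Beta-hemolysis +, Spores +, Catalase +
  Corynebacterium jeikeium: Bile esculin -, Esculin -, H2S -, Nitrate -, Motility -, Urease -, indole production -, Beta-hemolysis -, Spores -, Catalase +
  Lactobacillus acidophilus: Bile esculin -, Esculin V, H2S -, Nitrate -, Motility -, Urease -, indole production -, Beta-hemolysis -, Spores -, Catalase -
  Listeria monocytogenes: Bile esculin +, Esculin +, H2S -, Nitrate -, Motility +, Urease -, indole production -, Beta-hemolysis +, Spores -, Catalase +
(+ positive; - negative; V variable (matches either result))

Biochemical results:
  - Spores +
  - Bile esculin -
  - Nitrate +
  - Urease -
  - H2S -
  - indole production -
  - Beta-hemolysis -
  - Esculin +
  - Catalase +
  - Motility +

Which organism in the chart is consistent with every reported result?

Bacillus subtilis

Spores +: excludes 6 organisms — 2 left.
Nitrate +: all 2 remaining candidates are consistent.
Bile esculin -: all 2 remaining candidates are consistent.
indole production -: all 2 remaining candidates are consistent.
Beta-hemolysis -: excludes Bacillus cereus — 1 left.
Esculin +: the one remaining candidate is consistent.
Urease -: the one remaining candidate is consistent.
H2S -: the one remaining candidate is consistent.
Catalase +: the one remaining candidate is consistent.
Motility +: the one remaining candidate is consistent.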